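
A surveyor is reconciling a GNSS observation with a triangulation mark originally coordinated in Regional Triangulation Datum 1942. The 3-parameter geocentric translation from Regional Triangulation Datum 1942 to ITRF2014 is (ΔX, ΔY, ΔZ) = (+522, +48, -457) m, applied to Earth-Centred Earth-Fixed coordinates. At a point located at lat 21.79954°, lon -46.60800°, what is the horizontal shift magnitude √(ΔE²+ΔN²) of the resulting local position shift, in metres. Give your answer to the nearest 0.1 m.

683.0 m

The local east axis at (φ, λ) is (−sin λ, cos λ, 0), so ΔE = −sin(-46.60800°)·522 + cos(-46.60800°)·48 = 412.30 m.
The local north axis is (−sin φ cos λ, −sin φ sin λ, cos φ), giving ΔN = -133.172 + 12.953 − 424.319 = -544.54 m.
Horizontal magnitude = √(ΔE² + ΔN²) = √(412.30² + (-544.54)²) = 683.02 m.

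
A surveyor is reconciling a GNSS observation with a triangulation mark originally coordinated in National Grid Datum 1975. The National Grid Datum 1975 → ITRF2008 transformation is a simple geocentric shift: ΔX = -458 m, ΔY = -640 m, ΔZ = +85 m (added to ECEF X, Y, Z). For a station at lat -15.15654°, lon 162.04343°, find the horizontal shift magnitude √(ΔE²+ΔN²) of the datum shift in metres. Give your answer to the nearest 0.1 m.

763.8 m

At φ = -15.15654°, λ = 162.04343°: sin φ = -0.261457, cos φ = 0.965215, sin λ = 0.308296, cos λ = -0.951290.
ΔE = −sin λ·ΔX + cos λ·ΔY = −(0.308296)·(-458) + (-0.951290)·(-640) = 750.03 m.
ΔN = −sin φ cos λ·ΔX − sin φ sin λ·ΔY + cos φ·ΔZ = −(-0.261457)(-0.951290)(-458) − (-0.261457)(0.308296)(-640) + (0.965215)(85) = 144.37 m.
Horizontal magnitude = √(ΔE² + ΔN²) = √(750.03² + 144.37²) = 763.79 m.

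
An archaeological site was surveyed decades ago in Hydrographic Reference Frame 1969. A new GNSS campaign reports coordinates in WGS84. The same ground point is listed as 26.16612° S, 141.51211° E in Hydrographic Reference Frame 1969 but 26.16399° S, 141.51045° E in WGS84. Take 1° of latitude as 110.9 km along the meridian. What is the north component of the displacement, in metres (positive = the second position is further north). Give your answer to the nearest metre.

Δφ = -26.16399° − -26.16612° = +0.00213°; Δλ = 141.51045° − 141.51211° = -0.00166°.
ΔN = Δφ × 110900 = 236.2 m; ΔE = Δλ × 110900 × cos(-26.16612°) = -0.00166 × 110900 × 0.897519 = -165.2 m.

ΔN = 236 m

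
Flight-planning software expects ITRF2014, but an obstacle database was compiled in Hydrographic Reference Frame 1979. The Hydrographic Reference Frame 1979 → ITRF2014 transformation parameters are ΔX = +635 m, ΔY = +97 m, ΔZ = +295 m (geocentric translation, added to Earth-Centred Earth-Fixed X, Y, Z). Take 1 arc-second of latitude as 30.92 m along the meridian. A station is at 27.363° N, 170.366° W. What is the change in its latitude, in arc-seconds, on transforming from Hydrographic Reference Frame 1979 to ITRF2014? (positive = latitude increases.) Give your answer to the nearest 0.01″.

sin φ = 0.459626, cos φ = 0.888112, sin λ = -0.167354, cos λ = -0.985897.
North component: ΔN = −sin φ cos λ·ΔX − sin φ sin λ·ΔY + cos φ·ΔZ = −(0.459626)(-0.985897)(635) − (0.459626)(-0.167354)(97) + (0.888112)(295) = 557.20 m.
1° of latitude spans 3600 × 30.92 = 111312 m, so Δφ = 557.20 / 111312 × 3600 = 18.021″.

Δφ = 18.02″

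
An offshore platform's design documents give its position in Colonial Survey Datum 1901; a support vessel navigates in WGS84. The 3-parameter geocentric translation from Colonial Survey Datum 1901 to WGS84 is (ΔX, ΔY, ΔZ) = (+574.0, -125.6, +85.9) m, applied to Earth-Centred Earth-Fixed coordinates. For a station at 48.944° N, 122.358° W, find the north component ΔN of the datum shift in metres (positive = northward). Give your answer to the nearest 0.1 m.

The local north axis is (−sin φ cos λ, −sin φ sin λ, cos φ), giving ΔN = 231.657 − 80.004 + 56.419 = 208.07 m.

ΔN = 208.1 m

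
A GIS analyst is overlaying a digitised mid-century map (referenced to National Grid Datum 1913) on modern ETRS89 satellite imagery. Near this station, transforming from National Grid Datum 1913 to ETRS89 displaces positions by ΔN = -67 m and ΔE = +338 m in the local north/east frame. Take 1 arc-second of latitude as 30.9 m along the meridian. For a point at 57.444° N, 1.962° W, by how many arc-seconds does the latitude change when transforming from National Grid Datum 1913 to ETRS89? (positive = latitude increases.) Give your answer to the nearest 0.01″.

Δφ = -2.17″

1″ of latitude = 30.90 m, so Δφ = -67.0 / 30.90 = -2.168″.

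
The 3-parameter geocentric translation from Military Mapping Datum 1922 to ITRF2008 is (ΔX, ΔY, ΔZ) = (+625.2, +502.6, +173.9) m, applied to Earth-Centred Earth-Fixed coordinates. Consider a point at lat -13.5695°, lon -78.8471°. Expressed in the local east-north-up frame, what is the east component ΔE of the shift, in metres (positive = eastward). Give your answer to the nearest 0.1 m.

ΔE = 710.6 m

The local east axis at (φ, λ) is (−sin λ, cos λ, 0), so ΔE = −sin(-78.8471°)·625.2 + cos(-78.8471°)·502.6 = 710.61 m.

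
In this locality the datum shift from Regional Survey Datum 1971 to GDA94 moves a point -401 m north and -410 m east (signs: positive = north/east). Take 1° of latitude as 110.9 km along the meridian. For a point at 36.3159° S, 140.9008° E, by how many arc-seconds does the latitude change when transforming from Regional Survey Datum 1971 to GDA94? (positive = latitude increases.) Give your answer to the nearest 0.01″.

Δφ = -13.02″

1° of latitude = 110.9 km, so Δφ = -401.0 / 110900 = -0.0036159° = -13.017″.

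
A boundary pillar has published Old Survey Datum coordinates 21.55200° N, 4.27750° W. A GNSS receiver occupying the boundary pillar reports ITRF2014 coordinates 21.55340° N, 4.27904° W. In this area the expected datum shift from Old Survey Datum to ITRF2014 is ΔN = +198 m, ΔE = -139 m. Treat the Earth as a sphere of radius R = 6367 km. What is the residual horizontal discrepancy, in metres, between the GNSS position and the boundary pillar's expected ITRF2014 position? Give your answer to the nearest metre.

Observed coordinate differences: Δφ = +0.00140°, Δλ = -0.00154°.
Converting to metres (1° lat = 111125 m, cos φ = 0.930085): observed ΔN = 155.6 m, observed ΔE = -159.2 m.
Subtracting the expected shift leaves a residual of 155.6 − (198) = -42.4 m north and -159.2 − (-139) = -20.2 m east.
Residual distance = √((-42.4)² + (-20.2)²) = 47.0 m.

47 m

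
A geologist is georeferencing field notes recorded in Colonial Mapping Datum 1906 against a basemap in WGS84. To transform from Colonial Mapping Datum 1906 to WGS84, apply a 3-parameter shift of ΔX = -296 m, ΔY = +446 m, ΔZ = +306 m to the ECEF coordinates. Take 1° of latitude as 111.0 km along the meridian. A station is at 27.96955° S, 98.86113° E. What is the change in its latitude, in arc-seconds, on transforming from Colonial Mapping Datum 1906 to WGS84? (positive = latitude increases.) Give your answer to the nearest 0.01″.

sin φ = -0.469002, cos φ = 0.883197, sin λ = 0.988065, cos λ = -0.154040.
North component: ΔN = −sin φ cos λ·ΔX − sin φ sin λ·ΔY + cos φ·ΔZ = −(-0.469002)(-0.154040)(-296) − (-0.469002)(0.988065)(446) + (0.883197)(306) = 498.32 m.
1° of latitude spans 111000 m, so Δφ = 498.32 / 111000 × 3600 = 16.162″.

Δφ = 16.16″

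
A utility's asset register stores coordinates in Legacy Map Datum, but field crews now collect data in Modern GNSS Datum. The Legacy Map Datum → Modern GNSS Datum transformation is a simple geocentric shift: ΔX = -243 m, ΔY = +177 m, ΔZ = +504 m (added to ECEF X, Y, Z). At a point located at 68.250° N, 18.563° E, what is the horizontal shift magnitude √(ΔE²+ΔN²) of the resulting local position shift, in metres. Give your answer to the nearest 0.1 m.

426.0 m

The local east axis at (φ, λ) is (−sin λ, cos λ, 0), so ΔE = −sin(18.563°)·(-243) + cos(18.563°)·177 = 245.15 m.
The local north axis is (−sin φ cos λ, −sin φ sin λ, cos φ), giving ΔN = 213.958 − 52.336 + 186.761 = 348.38 m.
Horizontal magnitude = √(ΔE² + ΔN²) = √(245.15² + 348.38²) = 425.99 m.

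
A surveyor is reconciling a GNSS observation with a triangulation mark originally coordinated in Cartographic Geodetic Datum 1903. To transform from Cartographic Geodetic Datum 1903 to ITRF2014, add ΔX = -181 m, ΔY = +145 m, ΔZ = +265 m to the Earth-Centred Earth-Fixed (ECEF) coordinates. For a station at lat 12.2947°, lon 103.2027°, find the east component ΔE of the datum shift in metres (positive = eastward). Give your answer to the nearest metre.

ΔE = 143 m

The local east axis at (φ, λ) is (−sin λ, cos λ, 0), so ΔE = −sin(103.2027°)·(-181) + cos(103.2027°)·145 = 143.10 m.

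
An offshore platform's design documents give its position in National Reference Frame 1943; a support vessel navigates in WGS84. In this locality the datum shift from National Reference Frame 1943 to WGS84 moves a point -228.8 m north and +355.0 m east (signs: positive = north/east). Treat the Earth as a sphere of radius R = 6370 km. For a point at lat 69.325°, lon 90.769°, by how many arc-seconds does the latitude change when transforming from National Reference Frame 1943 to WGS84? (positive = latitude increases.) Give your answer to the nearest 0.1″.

On a sphere of radius R, 1 rad of latitude = R, so Δφ = ΔN / R = -228.8 / 6370000 = -3.5918e-05 rad = -7.409″.

Δφ = -7.4″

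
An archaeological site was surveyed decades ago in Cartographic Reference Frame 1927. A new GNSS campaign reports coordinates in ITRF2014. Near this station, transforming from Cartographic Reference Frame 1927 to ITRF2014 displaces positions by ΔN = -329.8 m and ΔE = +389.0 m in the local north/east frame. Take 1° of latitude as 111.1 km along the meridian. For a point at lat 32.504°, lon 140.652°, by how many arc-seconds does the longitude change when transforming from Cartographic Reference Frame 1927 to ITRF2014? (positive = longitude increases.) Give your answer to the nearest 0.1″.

At latitude 32.504°, cos φ = 0.843354.
1° of longitude at this latitude = 111.1 × cos φ = 93.70 km, so Δλ = 389.0 / 93696.6 = 0.0041517° = 14.946″.

Δλ = 14.9″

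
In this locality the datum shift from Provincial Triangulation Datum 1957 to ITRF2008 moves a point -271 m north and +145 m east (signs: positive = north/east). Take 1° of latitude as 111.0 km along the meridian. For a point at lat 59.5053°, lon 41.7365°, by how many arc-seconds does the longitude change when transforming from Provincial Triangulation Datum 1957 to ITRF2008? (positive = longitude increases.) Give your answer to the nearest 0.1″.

At latitude 59.5053°, cos φ = 0.507459.
1° of longitude at this latitude = 111.0 × cos φ = 56.33 km, so Δλ = 145.0 / 56327.9 = 0.0025742° = 9.267″.

Δλ = 9.3″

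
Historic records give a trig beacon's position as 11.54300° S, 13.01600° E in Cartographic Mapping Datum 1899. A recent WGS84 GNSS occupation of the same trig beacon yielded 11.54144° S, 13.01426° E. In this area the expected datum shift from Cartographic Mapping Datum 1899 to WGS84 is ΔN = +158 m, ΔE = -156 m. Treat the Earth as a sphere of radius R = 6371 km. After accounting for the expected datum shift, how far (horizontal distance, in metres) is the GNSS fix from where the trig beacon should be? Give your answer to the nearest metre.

37 m

Observed coordinate differences: Δφ = +0.00156°, Δλ = -0.00174°.
Converting to metres (1° lat = 111195 m, cos φ = 0.979775): observed ΔN = 173.5 m, observed ΔE = -189.6 m.
Subtracting the expected shift leaves a residual of 173.5 − (158) = 15.5 m north and -189.6 − (-156) = -33.6 m east.
Residual distance = √(15.5² + (-33.6)²) = 37.0 m.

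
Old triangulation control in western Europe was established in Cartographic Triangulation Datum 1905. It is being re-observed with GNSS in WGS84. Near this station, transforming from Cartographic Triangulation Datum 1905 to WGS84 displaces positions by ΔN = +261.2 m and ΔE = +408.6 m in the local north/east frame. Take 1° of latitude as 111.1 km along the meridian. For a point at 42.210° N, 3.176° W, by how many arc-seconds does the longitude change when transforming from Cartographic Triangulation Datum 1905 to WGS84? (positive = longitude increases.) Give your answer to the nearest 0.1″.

Δλ = 17.9″

At latitude 42.210°, cos φ = 0.740687.
1° of longitude at this latitude = 111.1 × cos φ = 82.29 km, so Δλ = 408.6 / 82290.4 = 0.0049653° = 17.875″.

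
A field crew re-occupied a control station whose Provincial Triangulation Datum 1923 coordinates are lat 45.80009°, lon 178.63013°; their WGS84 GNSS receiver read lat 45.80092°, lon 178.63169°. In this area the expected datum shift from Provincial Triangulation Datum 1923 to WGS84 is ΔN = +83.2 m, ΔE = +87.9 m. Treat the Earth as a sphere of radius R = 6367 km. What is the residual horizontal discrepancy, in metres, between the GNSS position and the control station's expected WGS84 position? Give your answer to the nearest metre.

Observed coordinate differences: Δφ = +0.00083°, Δλ = +0.00156°.
Converting to metres (1° lat = 111125 m, cos φ = 0.697164): observed ΔN = 92.2 m, observed ΔE = 120.9 m.
Subtracting the expected shift leaves a residual of 92.2 − (83.2) = 9.0 m north and 120.9 − (87.9) = 33.0 m east.
Residual distance = √(9.0² + 33.0²) = 34.2 m.

34 m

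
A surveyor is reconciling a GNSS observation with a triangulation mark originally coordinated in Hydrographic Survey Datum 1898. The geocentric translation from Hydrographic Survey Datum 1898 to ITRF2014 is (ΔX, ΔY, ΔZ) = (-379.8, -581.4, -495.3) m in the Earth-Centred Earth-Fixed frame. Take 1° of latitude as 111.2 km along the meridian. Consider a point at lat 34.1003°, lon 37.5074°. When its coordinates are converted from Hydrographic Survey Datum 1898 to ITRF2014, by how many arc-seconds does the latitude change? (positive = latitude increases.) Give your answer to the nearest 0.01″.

sin φ = 0.560643, cos φ = 0.828057, sin λ = 0.608864, cos λ = 0.793275.
North component: ΔN = −sin φ cos λ·ΔX − sin φ sin λ·ΔY + cos φ·ΔZ = −(0.560643)(0.793275)(-379.8) − (0.560643)(0.608864)(-581.4) + (0.828057)(-495.3) = -42.76 m.
1° of latitude spans 111200 m, so Δφ = -42.76 / 111200 × 3600 = -1.384″.

Δφ = -1.38″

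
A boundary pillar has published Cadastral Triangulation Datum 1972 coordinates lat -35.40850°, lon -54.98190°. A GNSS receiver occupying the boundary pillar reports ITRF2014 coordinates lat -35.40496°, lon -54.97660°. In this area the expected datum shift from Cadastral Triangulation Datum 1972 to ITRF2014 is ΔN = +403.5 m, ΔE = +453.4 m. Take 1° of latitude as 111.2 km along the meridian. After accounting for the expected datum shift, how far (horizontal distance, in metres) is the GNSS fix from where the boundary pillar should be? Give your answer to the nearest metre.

29 m

Observed coordinate differences: Δφ = +0.00354°, Δλ = +0.00530°.
Converting to metres (1° lat = 111200 m, cos φ = 0.815042): observed ΔN = 393.6 m, observed ΔE = 480.4 m.
Subtracting the expected shift leaves a residual of 393.6 − (403.5) = -9.9 m north and 480.4 − (453.4) = 27.0 m east.
Residual distance = √((-9.9)² + 27.0²) = 28.7 m.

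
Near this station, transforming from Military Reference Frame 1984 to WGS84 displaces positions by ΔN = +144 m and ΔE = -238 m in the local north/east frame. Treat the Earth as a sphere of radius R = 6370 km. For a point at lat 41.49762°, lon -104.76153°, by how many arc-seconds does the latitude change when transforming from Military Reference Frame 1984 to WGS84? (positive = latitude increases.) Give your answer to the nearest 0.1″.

On a sphere of radius R, 1 rad of latitude = R, so Δφ = ΔN / R = 144.0 / 6370000 = 2.2606e-05 rad = 4.663″.

Δφ = 4.7″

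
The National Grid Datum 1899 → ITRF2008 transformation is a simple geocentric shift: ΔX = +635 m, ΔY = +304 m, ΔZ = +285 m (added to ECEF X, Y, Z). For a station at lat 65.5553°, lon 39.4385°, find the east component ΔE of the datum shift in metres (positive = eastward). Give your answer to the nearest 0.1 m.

ΔE = -168.6 m

At φ = 65.5553°, λ = 39.4385°: sin φ = 0.910361, cos φ = 0.413815, sin λ = 0.635250, cos λ = 0.772307.
ΔE = −sin λ·ΔX + cos λ·ΔY = −(0.635250)·(635) + (0.772307)·(304) = -168.60 m.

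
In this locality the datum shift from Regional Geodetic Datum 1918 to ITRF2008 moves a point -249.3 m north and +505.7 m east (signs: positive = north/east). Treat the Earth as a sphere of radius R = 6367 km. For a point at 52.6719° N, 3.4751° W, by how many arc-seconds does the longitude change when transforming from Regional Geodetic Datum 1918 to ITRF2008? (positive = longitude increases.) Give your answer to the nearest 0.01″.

Δλ = 27.02″

At latitude 52.6719°, cos φ = 0.606378.
One radian of longitude at latitude φ spans R cos φ, so Δλ = ΔE / (R cos φ) = 505.7 / (6367000 × 0.606378) = 1.3098e-04 rad = 27.017″.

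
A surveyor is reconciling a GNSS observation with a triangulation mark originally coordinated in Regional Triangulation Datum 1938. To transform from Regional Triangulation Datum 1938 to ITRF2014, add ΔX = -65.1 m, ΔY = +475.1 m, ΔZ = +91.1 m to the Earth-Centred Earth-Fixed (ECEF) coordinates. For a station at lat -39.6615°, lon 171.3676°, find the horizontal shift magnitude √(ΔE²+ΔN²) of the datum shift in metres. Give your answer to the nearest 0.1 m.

485.9 m

At φ = -39.6615°, λ = 171.3676°: sin φ = -0.638251, cos φ = 0.769829, sin λ = 0.150094, cos λ = -0.988672.
ΔE = −sin λ·ΔX + cos λ·ΔY = −(0.150094)·(-65.1) + (-0.988672)·(475.1) = -459.95 m.
ΔN = −sin φ cos λ·ΔX − sin φ sin λ·ΔY + cos φ·ΔZ = −(-0.638251)(-0.988672)(-65.1) − (-0.638251)(0.150094)(475.1) + (0.769829)(91.1) = 156.72 m.
Horizontal magnitude = √(ΔE² + ΔN²) = √((-459.95)² + 156.72²) = 485.92 m.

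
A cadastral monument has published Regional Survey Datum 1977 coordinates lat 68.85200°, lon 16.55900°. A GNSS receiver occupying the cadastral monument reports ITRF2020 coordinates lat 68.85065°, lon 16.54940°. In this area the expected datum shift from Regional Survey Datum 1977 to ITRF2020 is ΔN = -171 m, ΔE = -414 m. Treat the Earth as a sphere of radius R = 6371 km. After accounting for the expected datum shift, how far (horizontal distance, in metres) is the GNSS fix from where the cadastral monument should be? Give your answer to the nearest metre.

36 m

Observed coordinate differences: Δφ = -0.00135°, Δλ = -0.00960°.
Converting to metres (1° lat = 111195 m, cos φ = 0.360778): observed ΔN = -150.1 m, observed ΔE = -385.1 m.
Subtracting the expected shift leaves a residual of -150.1 − (-171) = 20.9 m north and -385.1 − (-414) = 28.9 m east.
Residual distance = √(20.9² + 28.9²) = 35.6 m.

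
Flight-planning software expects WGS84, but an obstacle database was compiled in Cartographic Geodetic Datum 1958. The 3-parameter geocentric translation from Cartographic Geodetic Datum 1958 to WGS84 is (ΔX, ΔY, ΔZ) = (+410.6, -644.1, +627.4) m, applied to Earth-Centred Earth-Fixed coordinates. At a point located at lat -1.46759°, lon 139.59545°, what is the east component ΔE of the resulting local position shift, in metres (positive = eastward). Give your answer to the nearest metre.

At φ = -1.46759°, λ = 139.59545°: sin φ = -0.025611, cos φ = 0.999672, sin λ = 0.648180, cos λ = -0.761487.
ΔE = −sin λ·ΔX + cos λ·ΔY = −(0.648180)·(410.6) + (-0.761487)·(-644.1) = 224.33 m.

ΔE = 224 m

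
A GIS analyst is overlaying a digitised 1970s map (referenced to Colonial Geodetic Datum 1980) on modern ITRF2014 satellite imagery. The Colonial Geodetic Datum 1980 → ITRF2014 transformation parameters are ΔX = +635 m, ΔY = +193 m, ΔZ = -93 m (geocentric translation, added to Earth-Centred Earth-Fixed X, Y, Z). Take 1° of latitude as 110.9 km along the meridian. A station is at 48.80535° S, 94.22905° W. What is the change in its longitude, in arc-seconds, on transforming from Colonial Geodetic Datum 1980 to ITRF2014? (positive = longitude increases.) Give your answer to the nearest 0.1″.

sin φ = -0.752476, cos φ = 0.658619, sin λ = -0.997277, cos λ = -0.073744.
East component: ΔE = −sin λ·ΔX + cos λ·ΔY = −(-0.997277)(635) + (-0.073744)(193) = 619.04 m.
1° of latitude spans 110900 m; at latitude φ, 1° of longitude spans that × cos φ = 73040.9 m, so Δλ = 619.04 / 73040.9 × 3600 = 30.511″.

Δλ = 30.5″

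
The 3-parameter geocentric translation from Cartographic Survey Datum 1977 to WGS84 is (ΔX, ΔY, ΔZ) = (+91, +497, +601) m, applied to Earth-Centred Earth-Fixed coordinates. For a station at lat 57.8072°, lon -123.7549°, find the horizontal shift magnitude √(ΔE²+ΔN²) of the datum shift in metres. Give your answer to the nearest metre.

The local east axis at (φ, λ) is (−sin λ, cos λ, 0), so ΔE = −sin(-123.7549°)·91 + cos(-123.7549°)·497 = -200.49 m.
The local north axis is (−sin φ cos λ, −sin φ sin λ, cos φ), giving ΔN = 42.790 + 349.689 + 320.195 = 712.67 m.
Horizontal magnitude = √(ΔE² + ΔN²) = √((-200.49)² + 712.67²) = 740.34 m.

740 m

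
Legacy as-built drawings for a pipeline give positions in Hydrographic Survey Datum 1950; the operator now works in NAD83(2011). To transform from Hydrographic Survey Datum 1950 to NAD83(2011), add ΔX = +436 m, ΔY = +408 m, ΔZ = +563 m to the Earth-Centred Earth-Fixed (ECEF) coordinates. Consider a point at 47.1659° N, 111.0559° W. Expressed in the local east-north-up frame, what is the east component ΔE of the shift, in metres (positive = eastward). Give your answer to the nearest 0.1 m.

ΔE = 260.3 m

The local east axis at (φ, λ) is (−sin λ, cos λ, 0), so ΔE = −sin(-111.0559°)·436 + cos(-111.0559°)·408 = 260.30 m.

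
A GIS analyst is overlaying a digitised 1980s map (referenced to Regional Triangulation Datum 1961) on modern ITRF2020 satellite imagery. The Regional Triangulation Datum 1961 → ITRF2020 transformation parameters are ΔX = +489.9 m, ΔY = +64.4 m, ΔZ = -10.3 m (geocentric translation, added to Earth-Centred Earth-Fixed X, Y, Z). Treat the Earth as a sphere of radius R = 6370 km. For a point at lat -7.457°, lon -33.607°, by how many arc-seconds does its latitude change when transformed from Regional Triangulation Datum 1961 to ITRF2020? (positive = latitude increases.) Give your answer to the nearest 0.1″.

Δφ = 1.2″

sin φ = -0.129782, cos φ = 0.991543, sin λ = -0.553493, cos λ = 0.832854.
North component: ΔN = −sin φ cos λ·ΔX − sin φ sin λ·ΔY + cos φ·ΔZ = −(-0.129782)(0.832854)(489.9) − (-0.129782)(-0.553493)(64.4) + (0.991543)(-10.3) = 38.11 m.
1° of latitude spans πR/180 = 111177 m, so Δφ = 38.11 / 111177 × 3600 = 1.234″.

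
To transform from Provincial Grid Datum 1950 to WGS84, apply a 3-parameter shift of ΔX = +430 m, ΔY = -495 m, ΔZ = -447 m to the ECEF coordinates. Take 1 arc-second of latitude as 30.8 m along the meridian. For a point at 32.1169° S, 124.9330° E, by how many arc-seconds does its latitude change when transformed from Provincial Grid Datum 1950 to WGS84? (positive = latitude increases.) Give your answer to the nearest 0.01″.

sin φ = -0.531648, cos φ = 0.846965, sin λ = 0.819822, cos λ = -0.572618.
North component: ΔN = −sin φ cos λ·ΔX − sin φ sin λ·ΔY + cos φ·ΔZ = −(-0.531648)(-0.572618)(430) − (-0.531648)(0.819822)(-495) + (0.846965)(-447) = -725.25 m.
1° of latitude spans 3600 × 30.80 = 110880 m, so Δφ = -725.25 / 110880 × 3600 = -23.547″.

Δφ = -23.55″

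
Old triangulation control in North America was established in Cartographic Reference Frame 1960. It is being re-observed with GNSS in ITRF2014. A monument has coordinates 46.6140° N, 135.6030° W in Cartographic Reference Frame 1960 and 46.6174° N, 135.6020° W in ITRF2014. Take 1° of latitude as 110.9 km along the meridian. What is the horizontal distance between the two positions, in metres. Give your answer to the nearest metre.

Δφ = 46.6174° − 46.6140° = +0.0034°; Δλ = -135.6020° − -135.6030° = +0.0010°.
ΔN = Δφ × 110900 = 377.1 m; ΔE = Δλ × 110900 × cos(46.6140°) = +0.0010 × 110900 × 0.686910 = 76.2 m.
Distance = √(ΔE² + ΔN²) = √(76.2² + 377.1²) = 384.7 m.

385 m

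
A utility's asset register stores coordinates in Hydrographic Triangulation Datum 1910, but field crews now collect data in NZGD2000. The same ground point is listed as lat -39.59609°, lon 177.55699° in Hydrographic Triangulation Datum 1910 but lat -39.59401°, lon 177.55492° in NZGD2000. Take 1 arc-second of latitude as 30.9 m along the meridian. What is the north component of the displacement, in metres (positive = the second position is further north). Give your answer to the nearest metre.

Δφ = -39.59401° − -39.59609° = +0.00208°; Δλ = 177.55492° − 177.55699° = -0.00207°.
1° of latitude = 3600 × 30.90 = 111240 m.
ΔN = Δφ × 111240 = 231.4 m; ΔE = Δλ × 111240 × cos(-39.59609°) = -0.00207 × 111240 × 0.770557 = -177.4 m.

ΔN = 231 m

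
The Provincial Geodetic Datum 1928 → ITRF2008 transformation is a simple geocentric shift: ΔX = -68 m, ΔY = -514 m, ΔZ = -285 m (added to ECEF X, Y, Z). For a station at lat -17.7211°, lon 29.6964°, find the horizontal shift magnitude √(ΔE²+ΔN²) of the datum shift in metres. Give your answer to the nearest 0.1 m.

552.3 m

At φ = -17.7211°, λ = 29.6964°: sin φ = -0.304384, cos φ = 0.952549, sin λ = 0.495404, cos λ = 0.868663.
ΔE = −sin λ·ΔX + cos λ·ΔY = −(0.495404)·(-68) + (0.868663)·(-514) = -412.81 m.
ΔN = −sin φ cos λ·ΔX − sin φ sin λ·ΔY + cos φ·ΔZ = −(-0.304384)(0.868663)(-68) − (-0.304384)(0.495404)(-514) + (0.952549)(-285) = -366.96 m.
Horizontal magnitude = √(ΔE² + ΔN²) = √((-412.81)² + (-366.96)²) = 552.33 m.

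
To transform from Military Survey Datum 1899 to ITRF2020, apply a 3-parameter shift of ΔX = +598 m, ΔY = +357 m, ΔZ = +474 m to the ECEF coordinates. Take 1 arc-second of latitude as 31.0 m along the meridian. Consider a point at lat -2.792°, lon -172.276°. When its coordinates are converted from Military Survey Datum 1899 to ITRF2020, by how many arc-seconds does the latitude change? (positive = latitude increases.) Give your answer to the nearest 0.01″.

sin φ = -0.048710, cos φ = 0.998813, sin λ = -0.134401, cos λ = -0.990927.
North component: ΔN = −sin φ cos λ·ΔX − sin φ sin λ·ΔY + cos φ·ΔZ = −(-0.048710)(-0.990927)(598) − (-0.048710)(-0.134401)(357) + (0.998813)(474) = 442.24 m.
1° of latitude spans 3600 × 31.00 = 111600 m, so Δφ = 442.24 / 111600 × 3600 = 14.266″.

Δφ = 14.27″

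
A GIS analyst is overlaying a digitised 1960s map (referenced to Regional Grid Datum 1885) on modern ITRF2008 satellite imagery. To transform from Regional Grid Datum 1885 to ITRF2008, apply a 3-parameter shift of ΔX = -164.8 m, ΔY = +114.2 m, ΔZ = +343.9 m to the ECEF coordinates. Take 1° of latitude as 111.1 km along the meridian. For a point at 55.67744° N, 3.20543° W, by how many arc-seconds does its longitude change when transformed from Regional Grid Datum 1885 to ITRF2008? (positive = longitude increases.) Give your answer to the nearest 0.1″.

sin φ = 0.825876, cos φ = 0.563851, sin λ = -0.055916, cos λ = 0.998435.
East component: ΔE = −sin λ·ΔX + cos λ·ΔY = −(-0.055916)(-164.8) + (0.998435)(114.2) = 104.81 m.
1° of latitude spans 111100 m; at latitude φ, 1° of longitude spans that × cos φ = 62643.9 m, so Δλ = 104.81 / 62643.9 × 3600 = 6.023″.

Δλ = 6.0″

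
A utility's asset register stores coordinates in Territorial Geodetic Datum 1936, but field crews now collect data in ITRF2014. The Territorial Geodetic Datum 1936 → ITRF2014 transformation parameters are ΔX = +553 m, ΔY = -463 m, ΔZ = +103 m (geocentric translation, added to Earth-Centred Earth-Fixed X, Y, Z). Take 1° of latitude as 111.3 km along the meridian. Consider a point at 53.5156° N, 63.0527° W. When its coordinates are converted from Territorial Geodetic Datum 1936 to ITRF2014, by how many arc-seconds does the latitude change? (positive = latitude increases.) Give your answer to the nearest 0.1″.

Δφ = -15.3″

sin φ = 0.804019, cos φ = 0.594604, sin λ = -0.891424, cos λ = 0.453171.
North component: ΔN = −sin φ cos λ·ΔX − sin φ sin λ·ΔY + cos φ·ΔZ = −(0.804019)(0.453171)(553) − (0.804019)(-0.891424)(-463) + (0.594604)(103) = -472.09 m.
1° of latitude spans 111300 m, so Δφ = -472.09 / 111300 × 3600 = -15.270″.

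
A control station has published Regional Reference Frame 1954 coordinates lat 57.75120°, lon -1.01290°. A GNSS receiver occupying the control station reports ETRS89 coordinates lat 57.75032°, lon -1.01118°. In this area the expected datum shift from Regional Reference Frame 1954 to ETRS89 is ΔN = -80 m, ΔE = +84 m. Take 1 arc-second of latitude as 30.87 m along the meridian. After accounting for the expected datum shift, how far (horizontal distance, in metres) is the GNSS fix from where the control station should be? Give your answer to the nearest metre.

Observed coordinate differences: Δφ = -0.00088°, Δλ = +0.00172°.
Converting to metres (1° lat = 111132 m, cos φ = 0.533597): observed ΔN = -97.8 m, observed ΔE = 102.0 m.
Subtracting the expected shift leaves a residual of -97.8 − (-80) = -17.8 m north and 102.0 − (84) = 18.0 m east.
Residual distance = √((-17.8)² + 18.0²) = 25.3 m.

25 m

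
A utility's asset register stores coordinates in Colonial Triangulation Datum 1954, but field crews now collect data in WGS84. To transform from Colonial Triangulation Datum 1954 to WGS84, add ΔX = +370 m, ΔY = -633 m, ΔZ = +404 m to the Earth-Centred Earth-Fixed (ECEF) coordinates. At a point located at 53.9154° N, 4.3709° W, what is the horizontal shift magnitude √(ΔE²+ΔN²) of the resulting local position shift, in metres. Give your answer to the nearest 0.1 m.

611.1 m

The local east axis at (φ, λ) is (−sin λ, cos λ, 0), so ΔE = −sin(-4.3709°)·370 + cos(-4.3709°)·(-633) = -602.96 m.
The local north axis is (−sin φ cos λ, −sin φ sin λ, cos φ), giving ΔN = -298.145 − 38.987 + 237.948 = -99.18 m.
Horizontal magnitude = √(ΔE² + ΔN²) = √((-602.96)² + (-99.18)²) = 611.06 m.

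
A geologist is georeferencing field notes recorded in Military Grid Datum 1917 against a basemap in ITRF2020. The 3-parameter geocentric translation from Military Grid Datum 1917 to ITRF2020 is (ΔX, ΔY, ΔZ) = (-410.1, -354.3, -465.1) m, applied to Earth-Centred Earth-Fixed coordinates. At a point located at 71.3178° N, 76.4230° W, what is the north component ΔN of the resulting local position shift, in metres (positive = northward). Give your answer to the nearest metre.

ΔN = -384 m

At φ = 71.3178°, λ = -76.4230°: sin φ = 0.947310, cos φ = 0.320319, sin λ = -0.972055, cos λ = 0.234752.
ΔN = −sin φ cos λ·ΔX − sin φ sin λ·ΔY + cos φ·ΔZ = −(0.947310)(0.234752)(-410.1) − (0.947310)(-0.972055)(-354.3) + (0.320319)(-465.1) = -384.03 m.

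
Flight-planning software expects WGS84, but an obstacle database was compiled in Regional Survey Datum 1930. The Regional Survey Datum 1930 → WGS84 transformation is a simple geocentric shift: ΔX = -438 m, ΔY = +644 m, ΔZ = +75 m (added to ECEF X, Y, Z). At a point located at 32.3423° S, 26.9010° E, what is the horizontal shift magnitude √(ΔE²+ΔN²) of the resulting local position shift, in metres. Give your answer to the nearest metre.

773 m

The local east axis at (φ, λ) is (−sin λ, cos λ, 0), so ΔE = −sin(26.9010°)·(-438) + cos(26.9010°)·644 = 772.49 m.
The local north axis is (−sin φ cos λ, −sin φ sin λ, cos φ), giving ΔN = -208.964 + 155.880 + 63.365 = 10.28 m.
Horizontal magnitude = √(ΔE² + ΔN²) = √(772.49² + 10.28²) = 772.55 m.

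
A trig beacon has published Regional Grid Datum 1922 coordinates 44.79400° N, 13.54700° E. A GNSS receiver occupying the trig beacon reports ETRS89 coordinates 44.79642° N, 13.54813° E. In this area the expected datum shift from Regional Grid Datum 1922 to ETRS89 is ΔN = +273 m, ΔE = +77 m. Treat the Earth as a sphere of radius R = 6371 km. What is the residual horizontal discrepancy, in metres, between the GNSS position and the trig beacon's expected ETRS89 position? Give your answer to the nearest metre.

13 m

Observed coordinate differences: Δφ = +0.00242°, Δλ = +0.00113°.
Converting to metres (1° lat = 111195 m, cos φ = 0.709645): observed ΔN = 269.1 m, observed ΔE = 89.2 m.
Subtracting the expected shift leaves a residual of 269.1 − (273) = -3.9 m north and 89.2 − (77) = 12.2 m east.
Residual distance = √((-3.9)² + 12.2²) = 12.8 m.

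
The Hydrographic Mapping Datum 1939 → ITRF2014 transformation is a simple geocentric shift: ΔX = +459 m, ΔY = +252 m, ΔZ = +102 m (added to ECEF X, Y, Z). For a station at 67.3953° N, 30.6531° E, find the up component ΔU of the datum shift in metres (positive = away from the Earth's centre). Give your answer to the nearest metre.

At φ = 67.3953°, λ = 30.6531°: sin φ = 0.923179, cos φ = 0.384371, sin λ = 0.509839, cos λ = 0.860270.
ΔU = cos φ cos λ·ΔX + cos φ sin λ·ΔY + sin φ·ΔZ = (0.384371)(0.860270)(459) + (0.384371)(0.509839)(252) + (0.923179)(102) = 295.32 m.

ΔU = 295 m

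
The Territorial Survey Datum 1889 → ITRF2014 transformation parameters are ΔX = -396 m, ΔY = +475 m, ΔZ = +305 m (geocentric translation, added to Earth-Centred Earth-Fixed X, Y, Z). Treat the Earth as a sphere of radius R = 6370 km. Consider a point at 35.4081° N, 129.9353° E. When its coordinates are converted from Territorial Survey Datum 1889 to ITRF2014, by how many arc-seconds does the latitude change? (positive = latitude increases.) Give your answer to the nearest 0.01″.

Δφ = -3.55″

sin φ = 0.579396, cos φ = 0.815046, sin λ = 0.766770, cos λ = -0.641922.
North component: ΔN = −sin φ cos λ·ΔX − sin φ sin λ·ΔY + cos φ·ΔZ = −(0.579396)(-0.641922)(-396) − (0.579396)(0.766770)(475) + (0.815046)(305) = -109.72 m.
1° of latitude spans πR/180 = 111177 m, so Δφ = -109.72 / 111177 × 3600 = -3.553″.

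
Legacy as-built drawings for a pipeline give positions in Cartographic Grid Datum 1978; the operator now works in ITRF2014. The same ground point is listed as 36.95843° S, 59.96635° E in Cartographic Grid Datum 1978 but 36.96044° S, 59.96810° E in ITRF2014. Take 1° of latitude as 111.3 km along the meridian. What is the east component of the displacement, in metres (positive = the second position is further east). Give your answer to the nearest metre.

ΔE = 156 m

Δφ = -36.96044° − -36.95843° = -0.00201°; Δλ = 59.96810° − 59.96635° = +0.00175°.
ΔN = Δφ × 111300 = -223.7 m; ΔE = Δλ × 111300 × cos(-36.95843°) = +0.00175 × 111300 × 0.799072 = 155.6 m.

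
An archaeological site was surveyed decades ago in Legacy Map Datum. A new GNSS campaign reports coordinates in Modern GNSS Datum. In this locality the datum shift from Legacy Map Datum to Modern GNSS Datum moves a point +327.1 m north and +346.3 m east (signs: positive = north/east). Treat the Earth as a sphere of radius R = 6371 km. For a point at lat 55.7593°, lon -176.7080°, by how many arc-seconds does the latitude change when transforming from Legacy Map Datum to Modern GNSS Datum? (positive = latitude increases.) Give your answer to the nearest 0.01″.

Δφ = 10.59″

On a sphere of radius R, 1 rad of latitude = R, so Δφ = ΔN / R = 327.1 / 6371000 = 5.1342e-05 rad = 10.590″.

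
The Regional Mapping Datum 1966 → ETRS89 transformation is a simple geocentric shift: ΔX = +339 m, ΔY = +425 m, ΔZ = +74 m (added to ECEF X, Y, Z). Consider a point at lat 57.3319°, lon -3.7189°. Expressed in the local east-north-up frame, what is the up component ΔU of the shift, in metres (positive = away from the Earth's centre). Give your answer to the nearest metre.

ΔU = 230 m

At φ = 57.3319°, λ = -3.7189°: sin φ = 0.841811, cos φ = 0.539772, sin λ = -0.064861, cos λ = 0.997894.
ΔU = cos φ cos λ·ΔX + cos φ sin λ·ΔY + sin φ·ΔZ = (0.539772)(0.997894)(339) + (0.539772)(-0.064861)(425) + (0.841811)(74) = 230.01 m.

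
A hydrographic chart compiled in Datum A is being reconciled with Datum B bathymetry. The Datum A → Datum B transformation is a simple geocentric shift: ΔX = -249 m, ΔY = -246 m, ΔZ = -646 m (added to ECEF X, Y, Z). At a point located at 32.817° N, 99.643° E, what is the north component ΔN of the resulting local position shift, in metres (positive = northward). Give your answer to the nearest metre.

At φ = 32.817°, λ = 99.643°: sin φ = 0.541958, cos φ = 0.840406, sin λ = 0.985871, cos λ = -0.167509.
ΔN = −sin φ cos λ·ΔX − sin φ sin λ·ΔY + cos φ·ΔZ = −(0.541958)(-0.167509)(-249) − (0.541958)(0.985871)(-246) + (0.840406)(-646) = -434.07 m.

ΔN = -434 m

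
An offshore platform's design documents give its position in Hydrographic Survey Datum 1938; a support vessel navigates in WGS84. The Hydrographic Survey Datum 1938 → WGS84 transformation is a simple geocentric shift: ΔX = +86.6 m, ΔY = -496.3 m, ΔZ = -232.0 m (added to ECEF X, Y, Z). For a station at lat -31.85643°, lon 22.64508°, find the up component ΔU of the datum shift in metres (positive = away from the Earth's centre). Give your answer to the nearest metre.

ΔU = 28 m

At φ = -31.85643°, λ = 22.64508°: sin φ = -0.527793, cos φ = 0.849373, sin λ = 0.385022, cos λ = 0.922908.
ΔU = cos φ cos λ·ΔX + cos φ sin λ·ΔY + sin φ·ΔZ = (0.849373)(0.922908)(86.6) + (0.849373)(0.385022)(-496.3) + (-0.527793)(-232.0) = 28.03 m.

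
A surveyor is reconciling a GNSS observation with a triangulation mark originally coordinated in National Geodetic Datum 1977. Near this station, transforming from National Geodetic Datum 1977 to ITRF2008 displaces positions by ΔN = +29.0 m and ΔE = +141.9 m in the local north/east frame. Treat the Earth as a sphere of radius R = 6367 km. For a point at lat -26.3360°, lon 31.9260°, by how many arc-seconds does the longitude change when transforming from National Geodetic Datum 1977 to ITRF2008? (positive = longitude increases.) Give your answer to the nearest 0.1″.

At latitude -26.3360°, cos φ = 0.896208.
One radian of longitude at latitude φ spans R cos φ, so Δλ = ΔE / (R cos φ) = 141.9 / (6367000 × 0.896208) = 2.4868e-05 rad = 5.129″.

Δλ = 5.1″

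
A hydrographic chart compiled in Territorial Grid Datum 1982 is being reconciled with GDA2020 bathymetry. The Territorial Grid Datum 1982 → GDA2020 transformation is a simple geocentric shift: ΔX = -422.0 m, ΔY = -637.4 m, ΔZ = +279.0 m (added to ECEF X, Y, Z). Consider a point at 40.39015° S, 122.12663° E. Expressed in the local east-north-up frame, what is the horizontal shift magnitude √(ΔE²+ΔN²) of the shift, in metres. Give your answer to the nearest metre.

The local east axis at (φ, λ) is (−sin λ, cos λ, 0), so ΔE = −sin(122.12663°)·(-422.0) + cos(122.12663°)·(-637.4) = 696.35 m.
The local north axis is (−sin φ cos λ, −sin φ sin λ, cos φ), giving ΔN = 145.419 − 349.783 + 212.500 = 8.14 m.
Horizontal magnitude = √(ΔE² + ΔN²) = √(696.35² + 8.14²) = 696.39 m.

696 m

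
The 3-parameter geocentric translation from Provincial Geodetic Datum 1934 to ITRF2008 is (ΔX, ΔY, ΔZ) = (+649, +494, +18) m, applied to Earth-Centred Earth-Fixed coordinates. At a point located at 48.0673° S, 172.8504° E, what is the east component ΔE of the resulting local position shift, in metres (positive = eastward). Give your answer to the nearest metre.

The local east axis at (φ, λ) is (−sin λ, cos λ, 0), so ΔE = −sin(172.8504°)·649 + cos(172.8504°)·494 = -570.93 m.

ΔE = -571 m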